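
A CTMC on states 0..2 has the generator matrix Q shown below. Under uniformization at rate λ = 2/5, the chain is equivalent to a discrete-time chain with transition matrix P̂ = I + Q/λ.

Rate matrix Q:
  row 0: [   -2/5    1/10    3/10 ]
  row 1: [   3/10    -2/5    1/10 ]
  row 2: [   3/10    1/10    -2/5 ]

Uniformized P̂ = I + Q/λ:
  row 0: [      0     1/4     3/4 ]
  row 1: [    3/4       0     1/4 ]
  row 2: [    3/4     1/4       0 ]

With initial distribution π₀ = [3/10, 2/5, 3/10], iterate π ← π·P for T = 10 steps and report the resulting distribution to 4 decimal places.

t=0: π = [0.3000, 0.4000, 0.3000]
t=1: π = [0.5250, 0.1500, 0.3250]
t=2: π = [0.3563, 0.2125, 0.4313]
t=3: π = [0.4828, 0.1969, 0.3203]
t=4: π = [0.3879, 0.2008, 0.4113]
t=5: π = [0.4591, 0.1998, 0.3411]
t=6: π = [0.4057, 0.2000, 0.3943]
t=7: π = [0.4457, 0.2000, 0.3543]
t=8: π = [0.4157, 0.2000, 0.3843]
t=9: π = [0.4382, 0.2000, 0.3618]
t=10: π = [0.4213, 0.2000, 0.3787]

π = [0.4213, 0.2000, 0.3787]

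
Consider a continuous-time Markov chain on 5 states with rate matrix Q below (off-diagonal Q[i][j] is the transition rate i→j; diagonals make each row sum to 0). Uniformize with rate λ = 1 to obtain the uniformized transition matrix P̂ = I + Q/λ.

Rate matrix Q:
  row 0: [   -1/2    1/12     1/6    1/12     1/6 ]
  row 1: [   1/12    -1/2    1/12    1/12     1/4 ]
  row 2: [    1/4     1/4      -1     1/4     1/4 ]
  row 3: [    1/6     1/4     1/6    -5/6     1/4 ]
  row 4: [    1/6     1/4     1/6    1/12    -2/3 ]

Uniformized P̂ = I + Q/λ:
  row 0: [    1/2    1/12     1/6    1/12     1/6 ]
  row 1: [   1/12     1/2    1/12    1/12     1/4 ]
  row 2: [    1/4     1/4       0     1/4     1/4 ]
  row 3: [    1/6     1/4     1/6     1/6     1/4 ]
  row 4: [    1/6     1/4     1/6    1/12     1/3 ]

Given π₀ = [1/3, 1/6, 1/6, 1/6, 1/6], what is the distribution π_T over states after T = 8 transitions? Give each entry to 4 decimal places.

π = [0.2302, 0.2821, 0.1227, 0.1132, 0.2518]

t=0: π = [0.3333, 0.1667, 0.1667, 0.1667, 0.1667]
t=1: π = [0.2778, 0.2361, 0.1250, 0.1250, 0.2361]
t=2: π = [0.2500, 0.2627, 0.1262, 0.1146, 0.2465]
t=3: π = [0.2386, 0.2740, 0.1237, 0.1139, 0.2497]
t=4: π = [0.2337, 0.2787, 0.1232, 0.1135, 0.2509]
t=5: π = [0.2316, 0.2807, 0.1229, 0.1133, 0.2514]
t=6: π = [0.2307, 0.2816, 0.1228, 0.1133, 0.2517]
t=7: π = [0.2303, 0.2819, 0.1227, 0.1132, 0.2517]
t=8: π = [0.2302, 0.2821, 0.1227, 0.1132, 0.2518]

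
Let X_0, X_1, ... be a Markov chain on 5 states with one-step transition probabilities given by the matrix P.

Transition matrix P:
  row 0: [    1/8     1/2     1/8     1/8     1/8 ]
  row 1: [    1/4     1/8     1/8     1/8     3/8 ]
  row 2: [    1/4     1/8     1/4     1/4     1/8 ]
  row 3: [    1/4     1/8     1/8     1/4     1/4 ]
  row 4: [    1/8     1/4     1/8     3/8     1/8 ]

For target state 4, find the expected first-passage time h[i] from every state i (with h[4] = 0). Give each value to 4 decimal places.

First-step conditioning: h[4] = 0; for i ≠ 4, h[i] = 1 + Σ_k P[i][k]·h[k].
  h[0] = 1 + 1/8·h[0] + 1/2·h[1] + 1/8·h[2] + 1/8·h[3]
  h[1] = 1 + 1/4·h[0] + 1/8·h[1] + 1/8·h[2] + 1/8·h[3]
  h[2] = 1 + 1/4·h[0] + 1/8·h[1] + 1/4·h[2] + 1/4·h[3]
  h[3] = 1 + 1/4·h[0] + 1/8·h[1] + 1/8·h[2] + 1/4·h[3]
Solving the 4×4 linear system over states ≠ 4 gives exactly h = [4312/929, 3528/929, 4608/929, 4032/929, 0] (h[4] = 0 is the target).

h = [4.6416, 3.7976, 4.9602, 4.3402, 0.0000]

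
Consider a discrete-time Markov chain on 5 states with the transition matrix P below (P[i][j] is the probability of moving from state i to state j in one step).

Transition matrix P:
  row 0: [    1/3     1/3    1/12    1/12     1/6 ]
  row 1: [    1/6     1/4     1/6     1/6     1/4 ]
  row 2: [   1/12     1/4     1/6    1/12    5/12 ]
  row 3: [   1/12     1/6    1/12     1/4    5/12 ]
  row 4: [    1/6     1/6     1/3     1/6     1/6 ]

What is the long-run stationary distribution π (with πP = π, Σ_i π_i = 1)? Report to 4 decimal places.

π = [0.1665, 0.2289, 0.1852, 0.1498, 0.2695]

Balance equations π_j = Σ_i π_i·P[i][j]:
  π_0 = 1/3·π_0 + 1/6·π_1 + 1/12·π_2 + 1/12·π_3 + 1/6·π_4
  π_1 = 1/3·π_0 + 1/4·π_1 + 1/4·π_2 + 1/6·π_3 + 1/6·π_4
  π_2 = 1/12·π_0 + 1/6·π_1 + 1/6·π_2 + 1/12·π_3 + 1/3·π_4
  π_3 = 1/12·π_0 + 1/6·π_1 + 1/12·π_2 + 1/4·π_3 + 1/6·π_4
  normalize: π_0 + π_1 + π_2 + π_3 + π_4 = 1
Solving the linear system gives exactly π = [160/961, 220/961, 178/961, 144/961, 259/961].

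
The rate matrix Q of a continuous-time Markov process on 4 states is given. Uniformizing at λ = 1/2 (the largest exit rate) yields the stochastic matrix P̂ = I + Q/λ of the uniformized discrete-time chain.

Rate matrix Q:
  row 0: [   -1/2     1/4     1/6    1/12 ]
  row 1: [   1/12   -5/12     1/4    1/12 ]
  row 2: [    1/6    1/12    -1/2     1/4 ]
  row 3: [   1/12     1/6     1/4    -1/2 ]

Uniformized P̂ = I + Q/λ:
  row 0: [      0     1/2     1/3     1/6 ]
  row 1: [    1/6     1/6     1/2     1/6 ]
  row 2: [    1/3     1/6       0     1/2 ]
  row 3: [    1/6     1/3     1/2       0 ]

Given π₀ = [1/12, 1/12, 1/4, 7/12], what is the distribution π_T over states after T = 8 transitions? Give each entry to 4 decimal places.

π = [0.1876, 0.2677, 0.3124, 0.2323]

t=0: π = [0.0833, 0.0833, 0.2500, 0.5833]
t=1: π = [0.1944, 0.2917, 0.3611, 0.1528]
t=2: π = [0.1944, 0.2569, 0.2870, 0.2616]
t=3: π = [0.1821, 0.2751, 0.3241, 0.2188]
t=4: π = [0.1903, 0.2638, 0.3076, 0.2382]
t=5: π = [0.1862, 0.2698, 0.3145, 0.2295]
t=6: π = [0.1880, 0.2670, 0.3117, 0.2332]
t=7: π = [0.1873, 0.2682, 0.3128, 0.2317]
t=8: π = [0.1876, 0.2677, 0.3124, 0.2323]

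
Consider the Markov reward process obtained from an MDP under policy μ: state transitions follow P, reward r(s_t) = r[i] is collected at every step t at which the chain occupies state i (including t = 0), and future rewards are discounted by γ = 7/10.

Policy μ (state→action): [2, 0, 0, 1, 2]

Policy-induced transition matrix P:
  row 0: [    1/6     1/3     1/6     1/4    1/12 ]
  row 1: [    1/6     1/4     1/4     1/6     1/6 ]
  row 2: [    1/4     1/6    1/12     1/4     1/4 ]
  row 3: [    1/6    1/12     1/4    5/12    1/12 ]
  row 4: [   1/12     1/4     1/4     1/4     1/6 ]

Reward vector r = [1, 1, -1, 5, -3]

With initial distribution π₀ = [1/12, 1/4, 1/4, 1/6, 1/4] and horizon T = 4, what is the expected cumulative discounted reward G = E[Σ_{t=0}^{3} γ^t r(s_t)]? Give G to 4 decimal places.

t=0: π = [0.0833, 0.2500, 0.2500, 0.1667, 0.2500], E[r] = 0.1667, γ^t·E[r] = 0.166667, running G = 0.166667
t=1: π = [0.1667, 0.2083, 0.2014, 0.2569, 0.1667], E[r] = 0.9583, γ^t·E[r] = 0.670833, running G = 0.837500
t=2: π = [0.1696, 0.2043, 0.2025, 0.2755, 0.1481], E[r] = 1.1042, γ^t·E[r] = 0.541042, running G = 1.378542
t=3: π = [0.1712, 0.2013, 0.2021, 0.2789, 0.1465], E[r] = 1.1255, γ^t·E[r] = 0.386040, running G = 1.764582

G = 1.7646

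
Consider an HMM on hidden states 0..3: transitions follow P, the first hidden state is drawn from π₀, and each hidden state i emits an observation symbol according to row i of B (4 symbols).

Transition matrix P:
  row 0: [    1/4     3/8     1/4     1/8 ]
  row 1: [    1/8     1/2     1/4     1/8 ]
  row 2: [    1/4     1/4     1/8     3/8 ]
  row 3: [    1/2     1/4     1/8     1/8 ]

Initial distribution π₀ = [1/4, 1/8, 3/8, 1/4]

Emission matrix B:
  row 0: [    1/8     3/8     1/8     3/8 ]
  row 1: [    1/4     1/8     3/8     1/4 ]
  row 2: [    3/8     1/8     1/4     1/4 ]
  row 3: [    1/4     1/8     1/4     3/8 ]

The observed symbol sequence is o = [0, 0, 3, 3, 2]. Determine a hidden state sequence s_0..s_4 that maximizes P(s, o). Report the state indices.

path = [2, 3, 0, 1, 1]

t=0: δ = [3.125e-02, 3.125e-02, 1.406e-01, 6.250e-02]  (obs o_0=0)
t=1: δ = [4.395e-03, 8.789e-03, 6.592e-03, 1.318e-02]  ψ = [2, 2, 2, 2]  (obs o_1=0)
t=2: δ = [2.472e-03, 1.099e-03, 5.493e-04, 9.270e-04]  ψ = [3, 1, 1, 2]  (obs o_2=3)
t=3: δ = [2.317e-04, 2.317e-04, 1.545e-04, 1.159e-04]  ψ = [0, 0, 0, 0]  (obs o_3=3)
t=4: δ = [7.242e-06, 4.345e-05, 1.448e-05, 1.448e-05]  ψ = [0, 1, 0, 2]  (obs o_4=2)
backtrack: best end state = 1; path = [2, 3, 0, 1, 1]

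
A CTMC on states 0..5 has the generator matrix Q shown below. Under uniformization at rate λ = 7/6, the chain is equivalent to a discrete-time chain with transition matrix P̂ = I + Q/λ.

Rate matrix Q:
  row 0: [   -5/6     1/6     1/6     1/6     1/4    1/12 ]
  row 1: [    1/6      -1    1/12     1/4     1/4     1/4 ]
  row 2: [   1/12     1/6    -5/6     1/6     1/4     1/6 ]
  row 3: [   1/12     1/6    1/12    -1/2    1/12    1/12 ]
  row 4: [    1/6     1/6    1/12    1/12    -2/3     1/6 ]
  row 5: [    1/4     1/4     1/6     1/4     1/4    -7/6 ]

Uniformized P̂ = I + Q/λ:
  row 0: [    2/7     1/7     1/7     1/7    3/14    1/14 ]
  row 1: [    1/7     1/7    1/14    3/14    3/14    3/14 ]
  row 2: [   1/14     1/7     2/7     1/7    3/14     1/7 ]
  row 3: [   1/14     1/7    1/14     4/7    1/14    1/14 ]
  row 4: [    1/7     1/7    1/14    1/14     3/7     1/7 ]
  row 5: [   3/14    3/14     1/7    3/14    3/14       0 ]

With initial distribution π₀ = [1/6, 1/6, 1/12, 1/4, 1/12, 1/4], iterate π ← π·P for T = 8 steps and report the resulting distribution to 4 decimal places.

t=0: π = [0.1667, 0.1667, 0.0833, 0.2500, 0.0833, 0.2500]
t=1: π = [0.1607, 0.1607, 0.1190, 0.2738, 0.1964, 0.0893]
t=2: π = [0.1441, 0.1492, 0.1148, 0.2640, 0.2173, 0.1105]
t=3: π = [0.1443, 0.1508, 0.1142, 0.2591, 0.2231, 0.1086]
t=4: π = [0.1446, 0.1506, 0.1140, 0.2565, 0.2251, 0.1093]
t=5: π = [0.1449, 0.1507, 0.1140, 0.2553, 0.2259, 0.1094]
t=6: π = [0.1450, 0.1507, 0.1140, 0.2547, 0.2262, 0.1094]
t=7: π = [0.1450, 0.1507, 0.1140, 0.2544, 0.2264, 0.1094]
t=8: π = [0.1451, 0.1507, 0.1140, 0.2543, 0.2264, 0.1095]

π = [0.1451, 0.1507, 0.1140, 0.2543, 0.2264, 0.1095]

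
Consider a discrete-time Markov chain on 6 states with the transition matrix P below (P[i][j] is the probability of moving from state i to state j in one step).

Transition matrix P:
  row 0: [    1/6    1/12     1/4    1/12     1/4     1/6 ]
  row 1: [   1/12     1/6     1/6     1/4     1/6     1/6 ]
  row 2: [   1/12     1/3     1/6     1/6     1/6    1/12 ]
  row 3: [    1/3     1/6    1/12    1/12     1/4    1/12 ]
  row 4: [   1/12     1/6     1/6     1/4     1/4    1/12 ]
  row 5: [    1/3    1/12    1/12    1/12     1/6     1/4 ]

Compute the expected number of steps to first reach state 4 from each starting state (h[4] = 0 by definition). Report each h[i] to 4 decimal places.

h = [4.7644, 5.1467, 5.1865, 4.6962, 0.0000, 5.1208]

First-step conditioning: h[4] = 0; for i ≠ 4, h[i] = 1 + Σ_k P[i][k]·h[k].
  h[0] = 1 + 1/6·h[0] + 1/12·h[1] + 1/4·h[2] + 1/12·h[3] + 1/6·h[5]
  h[1] = 1 + 1/12·h[0] + 1/6·h[1] + 1/6·h[2] + 1/4·h[3] + 1/6·h[5]
  h[2] = 1 + 1/12·h[0] + 1/3·h[1] + 1/6·h[2] + 1/6·h[3] + 1/12·h[5]
  h[3] = 1 + 1/3·h[0] + 1/6·h[1] + 1/12·h[2] + 1/12·h[3] + 1/12·h[5]
  h[5] = 1 + 1/3·h[0] + 1/12·h[1] + 1/12·h[2] + 1/12·h[3] + 1/4·h[5]
Solving the 5×5 linear system over states ≠ 4 gives exactly h = [228924/48049, 247296/48049, 249204/48049, 225648/48049, 0, 246048/48049] (h[4] = 0 is the target).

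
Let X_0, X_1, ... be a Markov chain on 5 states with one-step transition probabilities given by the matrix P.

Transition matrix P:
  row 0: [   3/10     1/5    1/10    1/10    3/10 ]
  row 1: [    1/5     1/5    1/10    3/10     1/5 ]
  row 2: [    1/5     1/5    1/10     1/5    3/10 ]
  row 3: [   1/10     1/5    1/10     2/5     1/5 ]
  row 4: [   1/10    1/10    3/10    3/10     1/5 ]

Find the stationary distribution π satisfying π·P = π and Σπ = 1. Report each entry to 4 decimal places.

Balance equations π_j = Σ_i π_i·P[i][j]:
  π_0 = 3/10·π_0 + 1/5·π_1 + 1/5·π_2 + 1/10·π_3 + 1/10·π_4
  π_1 = 1/5·π_0 + 1/5·π_1 + 1/5·π_2 + 1/5·π_3 + 1/10·π_4
  π_2 = 1/10·π_0 + 1/10·π_1 + 1/10·π_2 + 1/10·π_3 + 3/10·π_4
  π_3 = 1/10·π_0 + 3/10·π_1 + 1/5·π_2 + 2/5·π_3 + 3/10·π_4
  normalize: π_0 + π_1 + π_2 + π_3 + π_4 = 1
Solving the linear system gives exactly π = [259/1566, 277/1566, 229/1566, 439/1566, 181/783].

π = [0.1654, 0.1769, 0.1462, 0.2803, 0.2312]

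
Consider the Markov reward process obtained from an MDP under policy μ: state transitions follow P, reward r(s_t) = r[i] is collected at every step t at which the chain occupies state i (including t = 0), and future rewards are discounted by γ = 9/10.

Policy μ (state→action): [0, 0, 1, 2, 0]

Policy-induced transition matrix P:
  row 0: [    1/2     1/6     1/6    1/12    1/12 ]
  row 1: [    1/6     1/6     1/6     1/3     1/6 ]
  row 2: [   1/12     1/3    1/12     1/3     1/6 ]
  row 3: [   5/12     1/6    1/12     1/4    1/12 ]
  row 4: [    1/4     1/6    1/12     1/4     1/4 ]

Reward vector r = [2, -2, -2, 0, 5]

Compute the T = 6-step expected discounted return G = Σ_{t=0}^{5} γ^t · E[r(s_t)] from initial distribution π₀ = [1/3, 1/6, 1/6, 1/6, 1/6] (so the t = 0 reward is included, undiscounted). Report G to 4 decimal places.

G = 3.3975

t=0: π = [0.3333, 0.1667, 0.1667, 0.1667, 0.1667], E[r] = 0.8333, γ^t·E[r] = 0.833333, running G = 0.833333
t=1: π = [0.3194, 0.1944, 0.1250, 0.2222, 0.1389], E[r] = 0.6944, γ^t·E[r] = 0.625000, running G = 1.458333
t=2: π = [0.3299, 0.1875, 0.1262, 0.2234, 0.1331], E[r] = 0.6979, γ^t·E[r] = 0.565313, running G = 2.023646
t=3: π = [0.3330, 0.1877, 0.1264, 0.2212, 0.1317], E[r] = 0.6961, γ^t·E[r] = 0.507445, running G = 2.531091
t=4: π = [0.3334, 0.1877, 0.1267, 0.2207, 0.1315], E[r] = 0.6951, γ^t·E[r] = 0.456084, running G = 2.987175
t=5: π = [0.3334, 0.1878, 0.1268, 0.2206, 0.1314], E[r] = 0.6949, γ^t·E[r] = 0.410312, running G = 3.397487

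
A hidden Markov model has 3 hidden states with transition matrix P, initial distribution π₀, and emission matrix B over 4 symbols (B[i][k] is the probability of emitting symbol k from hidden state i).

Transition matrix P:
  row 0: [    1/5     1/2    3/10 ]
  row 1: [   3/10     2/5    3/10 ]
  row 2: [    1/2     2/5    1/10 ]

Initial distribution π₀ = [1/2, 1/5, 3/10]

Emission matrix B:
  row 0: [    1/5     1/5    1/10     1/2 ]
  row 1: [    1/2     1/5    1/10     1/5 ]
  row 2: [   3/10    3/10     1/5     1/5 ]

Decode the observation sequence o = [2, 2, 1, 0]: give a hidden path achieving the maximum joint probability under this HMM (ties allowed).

t=0: δ = [5.000e-02, 2.000e-02, 6.000e-02]  (obs o_0=2)
t=1: δ = [3.000e-03, 2.500e-03, 3.000e-03]  ψ = [2, 0, 0]  (obs o_1=2)
t=2: δ = [3.000e-04, 3.000e-04, 2.700e-04]  ψ = [2, 0, 0]  (obs o_2=1)
t=3: δ = [2.700e-05, 7.500e-05, 2.700e-05]  ψ = [2, 0, 0]  (obs o_3=0)
backtrack: best end state = 1; path = [0, 2, 0, 1]

path = [0, 2, 0, 1]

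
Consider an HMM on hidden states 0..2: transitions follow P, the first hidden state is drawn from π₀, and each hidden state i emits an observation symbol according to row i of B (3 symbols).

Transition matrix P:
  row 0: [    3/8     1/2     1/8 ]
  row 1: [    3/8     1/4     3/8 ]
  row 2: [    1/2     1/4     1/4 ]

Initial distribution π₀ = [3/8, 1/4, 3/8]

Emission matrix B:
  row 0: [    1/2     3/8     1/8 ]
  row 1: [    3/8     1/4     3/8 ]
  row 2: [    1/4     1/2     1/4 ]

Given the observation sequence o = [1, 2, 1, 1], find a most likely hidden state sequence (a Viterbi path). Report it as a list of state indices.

t=0: δ = [1.406e-01, 6.250e-02, 1.875e-01]  (obs o_0=1)
t=1: δ = [1.172e-02, 2.637e-02, 1.172e-02]  ψ = [2, 0, 2]  (obs o_1=2)
t=2: δ = [3.708e-03, 1.648e-03, 4.944e-03]  ψ = [1, 1, 1]  (obs o_2=1)
t=3: δ = [9.270e-04, 4.635e-04, 6.180e-04]  ψ = [2, 0, 2]  (obs o_3=1)
backtrack: best end state = 0; path = [0, 1, 2, 0]

path = [0, 1, 2, 0]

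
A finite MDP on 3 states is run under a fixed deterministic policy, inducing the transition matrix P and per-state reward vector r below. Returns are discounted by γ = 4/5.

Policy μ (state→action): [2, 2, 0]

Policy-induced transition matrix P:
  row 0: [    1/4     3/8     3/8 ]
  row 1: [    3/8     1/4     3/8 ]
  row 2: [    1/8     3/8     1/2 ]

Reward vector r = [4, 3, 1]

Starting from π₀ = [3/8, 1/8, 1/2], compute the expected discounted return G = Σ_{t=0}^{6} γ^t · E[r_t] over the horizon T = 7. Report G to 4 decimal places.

G = 9.3595

t=0: π = [0.3750, 0.1250, 0.5000], E[r] = 2.3750, γ^t·E[r] = 2.375000, running G = 2.375000
t=1: π = [0.2031, 0.3594, 0.4375], E[r] = 2.3281, γ^t·E[r] = 1.862500, running G = 4.237500
t=2: π = [0.2402, 0.3301, 0.4297], E[r] = 2.3809, γ^t·E[r] = 1.523750, running G = 5.761250
t=3: π = [0.2375, 0.3337, 0.4287], E[r] = 2.3801, γ^t·E[r] = 1.218625, running G = 6.979875
t=4: π = [0.2381, 0.3333, 0.4286], E[r] = 2.3810, γ^t·E[r] = 0.975238, running G = 7.955113
t=5: π = [0.2381, 0.3333, 0.4286], E[r] = 2.3809, γ^t·E[r] = 0.780186, running G = 8.735299
t=6: π = [0.2381, 0.3333, 0.4286], E[r] = 2.3810, γ^t·E[r] = 0.624152, running G = 9.359451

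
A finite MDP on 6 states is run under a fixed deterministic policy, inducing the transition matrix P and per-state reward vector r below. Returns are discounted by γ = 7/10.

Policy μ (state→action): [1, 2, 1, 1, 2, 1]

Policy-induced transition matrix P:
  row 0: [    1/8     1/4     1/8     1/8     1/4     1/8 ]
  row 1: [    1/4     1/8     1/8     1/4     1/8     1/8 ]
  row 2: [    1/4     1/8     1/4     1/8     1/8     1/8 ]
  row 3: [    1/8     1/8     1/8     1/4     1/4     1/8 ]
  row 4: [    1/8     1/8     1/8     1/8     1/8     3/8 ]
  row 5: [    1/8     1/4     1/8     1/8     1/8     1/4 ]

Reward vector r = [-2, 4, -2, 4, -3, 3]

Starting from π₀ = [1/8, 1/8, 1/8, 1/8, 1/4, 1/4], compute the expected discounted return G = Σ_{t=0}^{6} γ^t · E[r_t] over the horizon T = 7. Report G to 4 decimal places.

t=0: π = [0.1250, 0.1250, 0.1250, 0.1250, 0.2500, 0.2500], E[r] = 0.5000, γ^t·E[r] = 0.500000, running G = 0.500000
t=1: π = [0.1563, 0.1719, 0.1406, 0.1563, 0.1563, 0.2188], E[r] = 0.9063, γ^t·E[r] = 0.634375, running G = 1.134375
t=2: π = [0.1641, 0.1719, 0.1426, 0.1660, 0.1641, 0.1914], E[r] = 0.8203, γ^t·E[r] = 0.401953, running G = 1.536328
t=3: π = [0.1643, 0.1694, 0.1428, 0.1672, 0.1663, 0.1899], E[r] = 0.8035, γ^t·E[r] = 0.275589, running G = 1.811917
t=4: π = [0.1640, 0.1693, 0.1429, 0.1671, 0.1664, 0.1903], E[r] = 0.8033, γ^t·E[r] = 0.192868, running G = 2.004786
t=5: π = [0.1640, 0.1693, 0.1429, 0.1670, 0.1664, 0.1904], E[r] = 0.8036, γ^t·E[r] = 0.135067, running G = 2.139853
t=6: π = [0.1640, 0.1693, 0.1429, 0.1670, 0.1664, 0.1904], E[r] = 0.8037, γ^t·E[r] = 0.094551, running G = 2.234403

G = 2.2344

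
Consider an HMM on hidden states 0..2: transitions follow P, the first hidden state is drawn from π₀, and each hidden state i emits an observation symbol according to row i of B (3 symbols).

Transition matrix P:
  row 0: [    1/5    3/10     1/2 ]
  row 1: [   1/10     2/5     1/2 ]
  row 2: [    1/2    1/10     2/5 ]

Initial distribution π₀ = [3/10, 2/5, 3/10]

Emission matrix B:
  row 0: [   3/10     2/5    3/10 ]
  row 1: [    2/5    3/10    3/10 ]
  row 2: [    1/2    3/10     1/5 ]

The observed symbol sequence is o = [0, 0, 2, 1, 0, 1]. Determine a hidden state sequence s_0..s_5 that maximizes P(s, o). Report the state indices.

t=0: δ = [9.000e-02, 1.600e-01, 1.500e-01]  (obs o_0=0)
t=1: δ = [2.250e-02, 2.560e-02, 4.000e-02]  ψ = [2, 1, 1]  (obs o_1=0)
t=2: δ = [6.000e-03, 3.072e-03, 3.200e-03]  ψ = [2, 1, 2]  (obs o_2=2)
t=3: δ = [6.400e-04, 5.400e-04, 9.000e-04]  ψ = [2, 0, 0]  (obs o_3=1)
t=4: δ = [1.350e-04, 8.640e-05, 1.800e-04]  ψ = [2, 1, 2]  (obs o_4=0)
t=5: δ = [3.600e-05, 1.215e-05, 2.160e-05]  ψ = [2, 0, 2]  (obs o_5=1)
backtrack: best end state = 0; path = [1, 2, 0, 2, 2, 0]

path = [1, 2, 0, 2, 2, 0]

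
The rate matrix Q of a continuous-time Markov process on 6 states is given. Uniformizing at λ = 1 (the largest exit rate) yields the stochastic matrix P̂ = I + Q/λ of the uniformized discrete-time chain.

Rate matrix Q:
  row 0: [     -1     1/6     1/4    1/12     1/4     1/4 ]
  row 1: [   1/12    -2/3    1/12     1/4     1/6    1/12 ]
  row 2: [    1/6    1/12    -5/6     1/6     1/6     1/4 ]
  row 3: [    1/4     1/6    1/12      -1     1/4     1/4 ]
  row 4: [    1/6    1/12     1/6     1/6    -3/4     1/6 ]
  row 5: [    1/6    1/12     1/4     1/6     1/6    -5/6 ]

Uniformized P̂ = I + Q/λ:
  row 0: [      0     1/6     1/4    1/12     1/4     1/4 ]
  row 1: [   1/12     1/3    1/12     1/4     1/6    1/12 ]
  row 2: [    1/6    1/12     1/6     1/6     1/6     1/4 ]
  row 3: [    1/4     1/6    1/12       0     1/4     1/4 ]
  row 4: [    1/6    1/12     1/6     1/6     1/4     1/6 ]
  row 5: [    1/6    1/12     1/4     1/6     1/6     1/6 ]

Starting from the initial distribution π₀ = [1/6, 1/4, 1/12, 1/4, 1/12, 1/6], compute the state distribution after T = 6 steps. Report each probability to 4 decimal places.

t=0: π = [0.1667, 0.2500, 0.0833, 0.2500, 0.0833, 0.1667]
t=1: π = [0.1389, 0.1806, 0.1528, 0.1319, 0.2083, 0.1875]
t=2: π = [0.1395, 0.1510, 0.1678, 0.1481, 0.2066, 0.1869]
t=3: π = [0.1432, 0.1451, 0.1689, 0.1429, 0.2079, 0.1920]
t=4: π = [0.1426, 0.1434, 0.1706, 0.1430, 0.2078, 0.1925]
t=5: π = [0.1429, 0.1430, 0.1707, 0.1429, 0.2078, 0.1927]
t=6: π = [0.1428, 0.1429, 0.1708, 0.1429, 0.2078, 0.1928]

π = [0.1428, 0.1429, 0.1708, 0.1429, 0.2078, 0.1928]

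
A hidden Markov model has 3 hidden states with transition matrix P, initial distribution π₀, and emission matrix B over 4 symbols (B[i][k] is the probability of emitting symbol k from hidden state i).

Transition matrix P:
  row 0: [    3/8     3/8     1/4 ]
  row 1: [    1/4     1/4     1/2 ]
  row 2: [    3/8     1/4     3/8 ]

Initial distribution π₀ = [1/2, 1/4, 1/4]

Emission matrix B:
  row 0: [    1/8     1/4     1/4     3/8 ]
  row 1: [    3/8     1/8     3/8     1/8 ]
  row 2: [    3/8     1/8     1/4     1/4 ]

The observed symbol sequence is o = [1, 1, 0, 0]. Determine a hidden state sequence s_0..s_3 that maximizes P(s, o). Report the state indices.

path = [0, 0, 1, 2]

t=0: δ = [1.250e-01, 3.125e-02, 3.125e-02]  (obs o_0=1)
t=1: δ = [1.172e-02, 5.859e-03, 3.906e-03]  ψ = [0, 0, 0]  (obs o_1=1)
t=2: δ = [5.493e-04, 1.648e-03, 1.099e-03]  ψ = [0, 0, 0]  (obs o_2=0)
t=3: δ = [5.150e-05, 1.545e-04, 3.090e-04]  ψ = [1, 1, 1]  (obs o_3=0)
backtrack: best end state = 2; path = [0, 0, 1, 2]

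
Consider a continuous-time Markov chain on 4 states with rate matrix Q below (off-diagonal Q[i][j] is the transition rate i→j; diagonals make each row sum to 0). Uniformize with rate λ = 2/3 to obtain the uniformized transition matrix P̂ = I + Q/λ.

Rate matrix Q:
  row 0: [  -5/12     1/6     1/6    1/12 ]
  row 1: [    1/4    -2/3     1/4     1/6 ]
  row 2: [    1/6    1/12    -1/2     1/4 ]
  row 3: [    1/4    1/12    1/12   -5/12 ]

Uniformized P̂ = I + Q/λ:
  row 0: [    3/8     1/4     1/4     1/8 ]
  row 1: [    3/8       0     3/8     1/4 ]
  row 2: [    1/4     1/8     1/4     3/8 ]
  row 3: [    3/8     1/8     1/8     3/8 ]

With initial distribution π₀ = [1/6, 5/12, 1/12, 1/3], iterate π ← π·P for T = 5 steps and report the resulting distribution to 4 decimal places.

π = [0.3456, 0.1495, 0.2350, 0.2699]

t=0: π = [0.1667, 0.4167, 0.0833, 0.3333]
t=1: π = [0.3646, 0.0938, 0.2604, 0.2813]
t=2: π = [0.3424, 0.1589, 0.2266, 0.2721]
t=3: π = [0.3467, 0.1479, 0.2358, 0.2695]
t=4: π = [0.3455, 0.1498, 0.2348, 0.2698]
t=5: π = [0.3456, 0.1495, 0.2350, 0.2699]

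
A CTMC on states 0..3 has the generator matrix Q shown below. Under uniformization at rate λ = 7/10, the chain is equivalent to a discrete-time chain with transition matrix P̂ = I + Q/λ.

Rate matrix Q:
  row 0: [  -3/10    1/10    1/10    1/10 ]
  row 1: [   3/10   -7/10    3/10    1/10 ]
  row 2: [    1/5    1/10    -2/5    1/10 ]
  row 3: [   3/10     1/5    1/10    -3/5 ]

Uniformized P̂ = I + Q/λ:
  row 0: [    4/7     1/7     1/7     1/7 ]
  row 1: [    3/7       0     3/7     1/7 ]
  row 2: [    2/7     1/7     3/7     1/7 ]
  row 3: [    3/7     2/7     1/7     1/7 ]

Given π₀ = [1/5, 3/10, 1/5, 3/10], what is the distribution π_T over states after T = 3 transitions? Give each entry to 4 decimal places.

t=0: π = [0.2000, 0.3000, 0.2000, 0.3000]
t=1: π = [0.4286, 0.1429, 0.2857, 0.1429]
t=2: π = [0.4490, 0.1429, 0.2653, 0.1429]
t=3: π = [0.4548, 0.1429, 0.2595, 0.1429]

π = [0.4548, 0.1429, 0.2595, 0.1429]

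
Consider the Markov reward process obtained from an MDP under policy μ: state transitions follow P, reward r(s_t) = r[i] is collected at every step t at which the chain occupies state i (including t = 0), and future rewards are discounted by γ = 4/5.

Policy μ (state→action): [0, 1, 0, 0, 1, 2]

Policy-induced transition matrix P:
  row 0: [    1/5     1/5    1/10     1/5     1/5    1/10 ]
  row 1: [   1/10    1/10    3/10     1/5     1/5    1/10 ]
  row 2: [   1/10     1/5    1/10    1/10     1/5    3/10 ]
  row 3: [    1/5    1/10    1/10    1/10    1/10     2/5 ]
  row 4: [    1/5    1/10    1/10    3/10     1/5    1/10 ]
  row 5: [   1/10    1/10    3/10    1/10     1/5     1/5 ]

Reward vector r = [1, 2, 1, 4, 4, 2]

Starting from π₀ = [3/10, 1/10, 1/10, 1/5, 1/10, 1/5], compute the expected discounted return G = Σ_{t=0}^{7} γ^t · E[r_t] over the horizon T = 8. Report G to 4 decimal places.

t=0: π = [0.3000, 0.1000, 0.1000, 0.2000, 0.1000, 0.2000], E[r] = 2.2000, γ^t·E[r] = 2.200000, running G = 2.200000
t=1: π = [0.1600, 0.1400, 0.1600, 0.1600, 0.1800, 0.2000], E[r] = 2.3600, γ^t·E[r] = 1.888000, running G = 4.088000
t=2: π = [0.1500, 0.1320, 0.1680, 0.1660, 0.1840, 0.2000], E[r] = 2.3820, γ^t·E[r] = 1.524480, running G = 5.612480
t=3: π = [0.1500, 0.1318, 0.1664, 0.1650, 0.1834, 0.2034], E[r] = 2.3804, γ^t·E[r] = 1.218765, running G = 6.831245
t=4: π = [0.1498, 0.1316, 0.1670, 0.1649, 0.1835, 0.2031], E[r] = 2.3798, γ^t·E[r] = 0.974782, running G = 7.806027
t=5: π = [0.1498, 0.1317, 0.1670, 0.1648, 0.1835, 0.2032], E[r] = 2.3800, γ^t·E[r] = 0.779863, running G = 8.585890
t=6: π = [0.1498, 0.1317, 0.1670, 0.1649, 0.1835, 0.2032], E[r] = 2.3799, γ^t·E[r] = 0.623889, running G = 9.209779
t=7: π = [0.1498, 0.1317, 0.1670, 0.1649, 0.1835, 0.2032], E[r] = 2.3799, γ^t·E[r] = 0.499111, running G = 9.708890

G = 9.7089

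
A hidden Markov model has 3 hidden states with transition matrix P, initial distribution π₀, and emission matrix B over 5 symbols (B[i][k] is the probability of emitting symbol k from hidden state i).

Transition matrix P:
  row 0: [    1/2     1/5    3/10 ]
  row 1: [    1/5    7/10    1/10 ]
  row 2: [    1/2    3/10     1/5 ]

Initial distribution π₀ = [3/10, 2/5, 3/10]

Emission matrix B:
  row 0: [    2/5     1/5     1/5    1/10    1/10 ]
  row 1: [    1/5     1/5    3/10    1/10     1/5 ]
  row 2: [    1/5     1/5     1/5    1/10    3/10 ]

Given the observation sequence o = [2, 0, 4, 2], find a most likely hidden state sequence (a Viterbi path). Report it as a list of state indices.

path = [1, 1, 1, 1]

t=0: δ = [6.000e-02, 1.200e-01, 6.000e-02]  (obs o_0=2)
t=1: δ = [1.200e-02, 1.680e-02, 3.600e-03]  ψ = [0, 1, 0]  (obs o_1=0)
t=2: δ = [6.000e-04, 2.352e-03, 1.080e-03]  ψ = [0, 1, 0]  (obs o_2=4)
t=3: δ = [1.080e-04, 4.939e-04, 4.704e-05]  ψ = [2, 1, 1]  (obs o_3=2)
backtrack: best end state = 1; path = [1, 1, 1, 1]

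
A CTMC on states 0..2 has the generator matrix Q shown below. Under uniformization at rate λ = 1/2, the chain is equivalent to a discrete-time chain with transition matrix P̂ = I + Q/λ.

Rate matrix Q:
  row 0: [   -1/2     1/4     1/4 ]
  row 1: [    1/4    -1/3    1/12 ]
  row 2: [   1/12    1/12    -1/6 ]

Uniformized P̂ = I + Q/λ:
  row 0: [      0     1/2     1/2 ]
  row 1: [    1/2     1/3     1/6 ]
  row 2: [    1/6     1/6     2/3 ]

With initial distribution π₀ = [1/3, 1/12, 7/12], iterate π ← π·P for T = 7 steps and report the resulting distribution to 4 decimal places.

t=0: π = [0.3333, 0.0833, 0.5833]
t=1: π = [0.1389, 0.2917, 0.5694]
t=2: π = [0.2407, 0.2616, 0.4977]
t=3: π = [0.2137, 0.2905, 0.4958]
t=4: π = [0.2279, 0.2863, 0.4858]
t=5: π = [0.2241, 0.2903, 0.4855]
t=6: π = [0.2261, 0.2898, 0.4841]
t=7: π = [0.2256, 0.2903, 0.4841]

π = [0.2256, 0.2903, 0.4841]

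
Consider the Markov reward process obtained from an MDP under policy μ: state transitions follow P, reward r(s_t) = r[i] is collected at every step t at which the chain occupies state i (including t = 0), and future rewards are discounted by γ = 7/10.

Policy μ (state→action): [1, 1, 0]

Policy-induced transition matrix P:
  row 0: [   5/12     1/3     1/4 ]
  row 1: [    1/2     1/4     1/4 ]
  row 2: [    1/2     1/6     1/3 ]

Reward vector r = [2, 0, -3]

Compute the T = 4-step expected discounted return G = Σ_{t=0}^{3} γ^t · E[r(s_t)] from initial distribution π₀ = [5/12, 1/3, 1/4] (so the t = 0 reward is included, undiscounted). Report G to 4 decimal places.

G = 0.2533

t=0: π = [0.4167, 0.3333, 0.2500], E[r] = 0.0833, γ^t·E[r] = 0.083333, running G = 0.083333
t=1: π = [0.4653, 0.2639, 0.2708], E[r] = 0.1181, γ^t·E[r] = 0.082639, running G = 0.165972
t=2: π = [0.4612, 0.2662, 0.2726], E[r] = 0.1047, γ^t·E[r] = 0.051325, running G = 0.217297
t=3: π = [0.4616, 0.2657, 0.2727], E[r] = 0.1050, γ^t·E[r] = 0.036010, running G = 0.253308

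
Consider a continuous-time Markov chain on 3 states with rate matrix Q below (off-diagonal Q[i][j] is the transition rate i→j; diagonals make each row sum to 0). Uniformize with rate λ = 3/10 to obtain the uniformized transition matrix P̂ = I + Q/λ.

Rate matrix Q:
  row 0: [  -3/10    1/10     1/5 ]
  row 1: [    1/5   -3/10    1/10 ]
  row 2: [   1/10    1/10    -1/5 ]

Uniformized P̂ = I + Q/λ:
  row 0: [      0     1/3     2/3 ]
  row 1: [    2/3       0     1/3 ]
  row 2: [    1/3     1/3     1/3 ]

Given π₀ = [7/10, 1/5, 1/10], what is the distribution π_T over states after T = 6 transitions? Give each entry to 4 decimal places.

t=0: π = [0.7000, 0.2000, 0.1000]
t=1: π = [0.1667, 0.2667, 0.5667]
t=2: π = [0.3667, 0.2444, 0.3889]
t=3: π = [0.2926, 0.2519, 0.4556]
t=4: π = [0.3198, 0.2494, 0.4309]
t=5: π = [0.3099, 0.2502, 0.4399]
t=6: π = [0.3134, 0.2499, 0.4366]

π = [0.3134, 0.2499, 0.4366]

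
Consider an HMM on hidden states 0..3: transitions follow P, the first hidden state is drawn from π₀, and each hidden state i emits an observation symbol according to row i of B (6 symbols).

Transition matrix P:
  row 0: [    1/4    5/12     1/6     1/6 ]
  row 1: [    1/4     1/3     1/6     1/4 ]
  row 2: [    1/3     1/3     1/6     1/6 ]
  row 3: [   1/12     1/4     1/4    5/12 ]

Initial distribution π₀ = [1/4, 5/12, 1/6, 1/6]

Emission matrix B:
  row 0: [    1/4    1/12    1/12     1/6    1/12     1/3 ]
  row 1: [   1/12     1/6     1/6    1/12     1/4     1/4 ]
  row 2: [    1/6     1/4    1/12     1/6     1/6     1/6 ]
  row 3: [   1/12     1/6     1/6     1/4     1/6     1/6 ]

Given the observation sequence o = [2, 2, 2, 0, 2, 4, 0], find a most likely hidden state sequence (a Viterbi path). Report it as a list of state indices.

t=0: δ = [2.083e-02, 6.944e-02, 1.389e-02, 2.778e-02]  (obs o_0=2)
t=1: δ = [1.447e-03, 3.858e-03, 9.645e-04, 2.894e-03]  ψ = [1, 1, 1, 1]  (obs o_1=2)
t=2: δ = [8.038e-05, 2.143e-04, 6.028e-05, 2.009e-04]  ψ = [1, 1, 3, 3]  (obs o_2=2)
t=3: δ = [1.340e-05, 5.954e-06, 8.372e-06, 6.977e-06]  ψ = [1, 1, 3, 3]  (obs o_3=0)
t=4: δ = [2.791e-07, 9.303e-07, 1.861e-07, 4.845e-07]  ψ = [0, 0, 0, 3]  (obs o_4=2)
t=5: δ = [1.938e-08, 7.752e-08, 2.584e-08, 3.876e-08]  ψ = [1, 1, 1, 1]  (obs o_5=4)
t=6: δ = [4.845e-09, 2.153e-09, 2.153e-09, 1.615e-09]  ψ = [1, 1, 1, 1]  (obs o_6=0)
backtrack: best end state = 0; path = [1, 1, 1, 0, 1, 1, 0]

path = [1, 1, 1, 0, 1, 1, 0]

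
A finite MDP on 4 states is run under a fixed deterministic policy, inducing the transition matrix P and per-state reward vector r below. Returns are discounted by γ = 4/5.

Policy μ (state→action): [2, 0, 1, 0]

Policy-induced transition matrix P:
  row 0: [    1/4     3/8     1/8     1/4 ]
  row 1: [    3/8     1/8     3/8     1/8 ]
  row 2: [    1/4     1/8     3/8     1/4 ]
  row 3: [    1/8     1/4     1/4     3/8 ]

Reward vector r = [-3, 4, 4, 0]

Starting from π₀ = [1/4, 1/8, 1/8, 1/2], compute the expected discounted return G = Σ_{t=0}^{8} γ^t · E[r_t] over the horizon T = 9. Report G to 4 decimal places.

G = 4.5621

t=0: π = [0.2500, 0.1250, 0.1250, 0.5000], E[r] = 0.2500, γ^t·E[r] = 0.250000, running G = 0.250000
t=1: π = [0.2031, 0.2500, 0.2500, 0.2969], E[r] = 1.3906, γ^t·E[r] = 1.112500, running G = 1.362500
t=2: π = [0.2441, 0.2129, 0.2871, 0.2559], E[r] = 1.2676, γ^t·E[r] = 0.811250, running G = 2.173750
t=3: π = [0.2446, 0.2180, 0.2820, 0.2554], E[r] = 1.2661, γ^t·E[r] = 0.648250, running G = 2.822000
t=4: π = [0.2453, 0.2181, 0.2819, 0.2547], E[r] = 1.2640, γ^t·E[r] = 0.517738, running G = 3.339738
t=5: π = [0.2454, 0.2182, 0.2818, 0.2546], E[r] = 1.2637, γ^t·E[r] = 0.414096, running G = 3.753834
t=6: π = [0.2454, 0.2182, 0.2818, 0.2546], E[r] = 1.2637, γ^t·E[r] = 0.331259, running G = 4.085093
t=7: π = [0.2455, 0.2182, 0.2818, 0.2545], E[r] = 1.2636, γ^t·E[r] = 0.265004, running G = 4.350097
t=8: π = [0.2455, 0.2182, 0.2818, 0.2545], E[r] = 1.2636, γ^t·E[r] = 0.212003, running G = 4.562100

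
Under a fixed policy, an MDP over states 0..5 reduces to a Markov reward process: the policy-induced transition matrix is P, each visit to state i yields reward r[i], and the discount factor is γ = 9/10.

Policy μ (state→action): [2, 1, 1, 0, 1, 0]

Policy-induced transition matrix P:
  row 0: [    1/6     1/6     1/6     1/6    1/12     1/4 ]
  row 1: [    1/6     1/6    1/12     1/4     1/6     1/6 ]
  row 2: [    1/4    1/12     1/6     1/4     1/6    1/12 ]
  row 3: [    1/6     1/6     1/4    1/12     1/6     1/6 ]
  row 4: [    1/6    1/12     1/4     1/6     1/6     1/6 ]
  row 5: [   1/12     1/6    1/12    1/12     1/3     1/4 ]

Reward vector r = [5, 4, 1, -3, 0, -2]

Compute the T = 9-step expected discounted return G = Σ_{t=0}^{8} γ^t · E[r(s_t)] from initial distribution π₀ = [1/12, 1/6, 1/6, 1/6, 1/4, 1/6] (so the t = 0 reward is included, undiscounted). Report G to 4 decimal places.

G = 3.9687

t=0: π = [0.0833, 0.1667, 0.1667, 0.1667, 0.2500, 0.1667], E[r] = 0.4167, γ^t·E[r] = 0.416667, running G = 0.416667
t=1: π = [0.1667, 0.1319, 0.1736, 0.1667, 0.1875, 0.1736], E[r] = 0.6875, γ^t·E[r] = 0.618750, running G = 1.035417
t=2: π = [0.1667, 0.1366, 0.1707, 0.1638, 0.1817, 0.1806], E[r] = 0.6979, γ^t·E[r] = 0.565313, running G = 1.600729
t=3: π = [0.1658, 0.1373, 0.1690, 0.1636, 0.1829, 0.1814], E[r] = 0.6940, γ^t·E[r] = 0.505898, running G = 2.106628
t=4: π = [0.1656, 0.1373, 0.1690, 0.1634, 0.1831, 0.1815], E[r] = 0.6932, γ^t·E[r] = 0.454784, running G = 2.561411
t=5: π = [0.1656, 0.1373, 0.1690, 0.1634, 0.1831, 0.1815], E[r] = 0.6930, γ^t·E[r] = 0.409226, running G = 2.970638
t=6: π = [0.1656, 0.1373, 0.1690, 0.1634, 0.1831, 0.1815], E[r] = 0.6930, γ^t·E[r] = 0.368302, running G = 3.338940
t=7: π = [0.1656, 0.1373, 0.1690, 0.1634, 0.1831, 0.1815], E[r] = 0.6930, γ^t·E[r] = 0.331472, running G = 3.670412
t=8: π = [0.1656, 0.1373, 0.1690, 0.1634, 0.1831, 0.1815], E[r] = 0.6930, γ^t·E[r] = 0.298325, running G = 3.968738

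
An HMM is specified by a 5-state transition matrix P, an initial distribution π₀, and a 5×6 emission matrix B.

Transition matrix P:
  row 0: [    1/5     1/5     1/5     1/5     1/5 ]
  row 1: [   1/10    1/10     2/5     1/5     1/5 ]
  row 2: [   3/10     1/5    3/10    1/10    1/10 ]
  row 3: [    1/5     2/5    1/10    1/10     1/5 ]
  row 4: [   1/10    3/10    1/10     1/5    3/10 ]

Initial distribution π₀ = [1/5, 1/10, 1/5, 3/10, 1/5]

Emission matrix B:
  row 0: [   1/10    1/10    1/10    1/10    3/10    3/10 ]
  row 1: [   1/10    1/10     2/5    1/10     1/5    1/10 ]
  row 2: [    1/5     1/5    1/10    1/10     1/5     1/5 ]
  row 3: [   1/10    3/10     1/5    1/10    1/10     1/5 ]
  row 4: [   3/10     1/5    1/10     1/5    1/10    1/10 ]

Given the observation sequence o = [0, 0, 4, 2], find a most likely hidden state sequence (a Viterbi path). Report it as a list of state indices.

path = [4, 4, 4, 1]

t=0: δ = [2.000e-02, 1.000e-02, 4.000e-02, 3.000e-02, 6.000e-02]  (obs o_0=0)
t=1: δ = [1.200e-03, 1.800e-03, 2.400e-03, 1.200e-03, 5.400e-03]  ψ = [2, 4, 2, 4, 4]  (obs o_1=0)
t=2: δ = [2.160e-04, 3.240e-04, 1.440e-04, 1.080e-04, 1.620e-04]  ψ = [2, 4, 1, 4, 4]  (obs o_2=4)
t=3: δ = [4.320e-06, 1.944e-05, 1.296e-05, 1.296e-05, 6.480e-06]  ψ = [0, 4, 1, 1, 1]  (obs o_3=2)
backtrack: best end state = 1; path = [4, 4, 4, 1]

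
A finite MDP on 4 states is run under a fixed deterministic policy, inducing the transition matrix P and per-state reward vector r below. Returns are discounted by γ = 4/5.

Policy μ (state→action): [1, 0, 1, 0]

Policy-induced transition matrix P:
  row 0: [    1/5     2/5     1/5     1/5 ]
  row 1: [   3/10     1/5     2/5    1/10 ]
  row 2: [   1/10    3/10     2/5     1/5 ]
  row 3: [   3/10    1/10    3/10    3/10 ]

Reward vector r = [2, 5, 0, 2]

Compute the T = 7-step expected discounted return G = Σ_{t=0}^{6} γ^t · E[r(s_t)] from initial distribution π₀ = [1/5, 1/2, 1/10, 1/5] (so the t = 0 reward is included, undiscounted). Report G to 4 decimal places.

t=0: π = [0.2000, 0.5000, 0.1000, 0.2000], E[r] = 3.3000, γ^t·E[r] = 3.300000, running G = 3.300000
t=1: π = [0.2600, 0.2300, 0.3400, 0.1700], E[r] = 2.0100, γ^t·E[r] = 1.608000, running G = 4.908000
t=2: π = [0.2060, 0.2690, 0.3310, 0.1940], E[r] = 2.1450, γ^t·E[r] = 1.372800, running G = 6.280800
t=3: π = [0.2132, 0.2549, 0.3394, 0.1925], E[r] = 2.0859, γ^t·E[r] = 1.067981, running G = 7.348781
t=4: π = [0.2108, 0.2573, 0.3381, 0.1938], E[r] = 2.0958, γ^t·E[r] = 0.858427, running G = 8.207208
t=5: π = [0.2113, 0.2566, 0.3385, 0.1936], E[r] = 2.0929, γ^t·E[r] = 0.685787, running G = 8.892996
t=6: π = [0.2112, 0.2567, 0.3384, 0.1937], E[r] = 2.0935, γ^t·E[r] = 0.548791, running G = 9.441787

G = 9.4418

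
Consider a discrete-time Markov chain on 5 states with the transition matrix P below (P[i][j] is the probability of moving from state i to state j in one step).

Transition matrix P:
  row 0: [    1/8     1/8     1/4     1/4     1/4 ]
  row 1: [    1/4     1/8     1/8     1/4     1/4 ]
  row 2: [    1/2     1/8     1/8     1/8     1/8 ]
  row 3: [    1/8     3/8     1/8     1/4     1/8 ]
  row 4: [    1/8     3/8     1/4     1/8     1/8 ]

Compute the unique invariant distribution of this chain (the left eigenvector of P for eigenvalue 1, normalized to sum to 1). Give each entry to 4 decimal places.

π = [0.2182, 0.2214, 0.1748, 0.2057, 0.1800]

Balance equations π_j = Σ_i π_i·P[i][j]:
  π_0 = 1/8·π_0 + 1/4·π_1 + 1/2·π_2 + 1/8·π_3 + 1/8·π_4
  π_1 = 1/8·π_0 + 1/8·π_1 + 1/8·π_2 + 3/8·π_3 + 3/8·π_4
  π_2 = 1/4·π_0 + 1/8·π_1 + 1/8·π_2 + 1/8·π_3 + 1/4·π_4
  π_3 = 1/4·π_0 + 1/4·π_1 + 1/8·π_2 + 1/4·π_3 + 1/8·π_4
  normalize: π_0 + π_1 + π_2 + π_3 + π_4 = 1
Solving the linear system gives exactly π = [1095/5018, 1111/5018, 877/5018, 516/2509, 903/5018].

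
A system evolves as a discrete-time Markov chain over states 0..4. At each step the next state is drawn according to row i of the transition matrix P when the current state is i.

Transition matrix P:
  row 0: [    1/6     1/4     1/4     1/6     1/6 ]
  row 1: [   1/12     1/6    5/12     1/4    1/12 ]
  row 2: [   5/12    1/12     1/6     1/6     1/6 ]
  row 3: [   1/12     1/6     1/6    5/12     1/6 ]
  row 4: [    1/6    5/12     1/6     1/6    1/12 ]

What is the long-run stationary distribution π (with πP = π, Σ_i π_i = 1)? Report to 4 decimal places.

Balance equations π_j = Σ_i π_i·P[i][j]:
  π_0 = 1/6·π_0 + 1/12·π_1 + 5/12·π_2 + 1/12·π_3 + 1/6·π_4
  π_1 = 1/4·π_0 + 1/6·π_1 + 1/12·π_2 + 1/6·π_3 + 5/12·π_4
  π_2 = 1/4·π_0 + 5/12·π_1 + 1/6·π_2 + 1/6·π_3 + 1/6·π_4
  π_3 = 1/6·π_0 + 1/4·π_1 + 1/6·π_2 + 5/12·π_3 + 1/6·π_4
  normalize: π_0 + π_1 + π_2 + π_3 + π_4 = 1
Solving the linear system gives exactly π = [3875/20636, 4079/20636, 2391/10318, 5039/20636, 2861/20636].

π = [0.1878, 0.1977, 0.2317, 0.2442, 0.1386]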